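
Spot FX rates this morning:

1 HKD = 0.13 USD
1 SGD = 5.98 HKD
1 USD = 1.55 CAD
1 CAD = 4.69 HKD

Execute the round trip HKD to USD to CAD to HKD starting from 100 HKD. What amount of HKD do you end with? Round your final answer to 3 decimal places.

94.504

100 HKD × 0.13 = 13 USD
13 USD × 1.55 = 20.15 CAD
20.15 CAD × 4.69 = 94.5035 HKD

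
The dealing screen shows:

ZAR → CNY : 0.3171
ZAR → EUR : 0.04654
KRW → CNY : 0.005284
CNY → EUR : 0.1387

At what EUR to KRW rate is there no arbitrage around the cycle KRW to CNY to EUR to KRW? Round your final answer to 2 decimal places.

1364.46

Known legs of the cycle: 0.005284 × 0.1387 = 0.0007328908
For no arbitrage the full-cycle product must be 1, so the missing rate is 1 / 0.0007328908 ≈ 1364.4598.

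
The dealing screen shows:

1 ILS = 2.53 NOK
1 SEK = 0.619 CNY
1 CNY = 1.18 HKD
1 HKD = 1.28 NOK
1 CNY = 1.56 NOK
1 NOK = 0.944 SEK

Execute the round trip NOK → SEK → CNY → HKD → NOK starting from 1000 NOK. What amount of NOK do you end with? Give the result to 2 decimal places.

1000 NOK × 0.944 = 944 SEK
944 SEK × 0.619 = 584.336 CNY
584.336 CNY × 1.18 = 689.51648 HKD
689.51648 HKD × 1.28 = 882.5810944 NOK

882.58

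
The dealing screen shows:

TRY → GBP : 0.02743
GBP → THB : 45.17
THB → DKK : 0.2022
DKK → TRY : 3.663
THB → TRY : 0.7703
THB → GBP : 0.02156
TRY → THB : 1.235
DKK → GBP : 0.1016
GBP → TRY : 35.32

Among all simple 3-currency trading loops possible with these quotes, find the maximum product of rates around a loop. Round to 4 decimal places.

GBP→THB→TRY→GBP: 45.17 × 0.7703 × 0.02743 = 0.95441
GBP→TRY→THB→GBP: 35.32 × 1.235 × 0.02156 = 0.94045
GBP→THB→DKK→GBP: 45.17 × 0.2022 × 0.1016 = 0.92795
DKK→TRY→THB→DKK: 3.663 × 1.235 × 0.2022 = 0.91471
Maximum is GBP→THB→TRY→GBP at 0.9544; no arbitrage — every cycle loses value.

0.9544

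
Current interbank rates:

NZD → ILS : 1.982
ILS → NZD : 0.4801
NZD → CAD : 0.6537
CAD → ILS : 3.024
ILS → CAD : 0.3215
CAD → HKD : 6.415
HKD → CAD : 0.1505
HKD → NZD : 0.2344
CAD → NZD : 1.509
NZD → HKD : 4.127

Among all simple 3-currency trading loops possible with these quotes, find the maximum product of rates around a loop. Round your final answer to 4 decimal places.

0.9830

NZD→CAD→HKD→NZD: 0.6537 × 6.415 × 0.2344 = 0.98295
NZD→ILS→CAD→NZD: 1.982 × 0.3215 × 1.509 = 0.96155
NZD→CAD→ILS→NZD: 0.6537 × 3.024 × 0.4801 = 0.94906
NZD→HKD→CAD→NZD: 4.127 × 0.1505 × 1.509 = 0.93726
Maximum is NZD→CAD→HKD→NZD at 0.9830; no arbitrage — every cycle loses value.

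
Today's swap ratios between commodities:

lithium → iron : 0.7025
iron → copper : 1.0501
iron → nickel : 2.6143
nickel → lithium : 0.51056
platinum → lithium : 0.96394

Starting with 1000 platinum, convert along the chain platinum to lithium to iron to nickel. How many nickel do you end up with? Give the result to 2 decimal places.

1770.32

1000 platinum × 0.96394 = 963.94 lithium
963.94 lithium × 0.7025 = 677.16785 iron
677.16785 iron × 2.6143 = 1770.319910255 nickel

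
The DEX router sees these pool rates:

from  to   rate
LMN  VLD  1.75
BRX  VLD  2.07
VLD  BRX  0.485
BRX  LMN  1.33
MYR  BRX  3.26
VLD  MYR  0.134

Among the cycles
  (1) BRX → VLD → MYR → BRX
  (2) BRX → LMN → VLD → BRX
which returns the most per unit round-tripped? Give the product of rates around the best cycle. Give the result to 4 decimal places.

1.1288

(1) 2.07 × 0.134 × 3.26 = 0.90426
(2) 1.33 × 1.75 × 0.485 = 1.12884
Highest is cycle (2) at 1.1288 (>1, arbitrage).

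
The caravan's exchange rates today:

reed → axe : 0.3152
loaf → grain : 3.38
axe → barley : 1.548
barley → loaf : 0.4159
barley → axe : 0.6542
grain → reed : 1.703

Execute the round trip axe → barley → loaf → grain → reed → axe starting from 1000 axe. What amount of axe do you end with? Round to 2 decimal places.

1168.09

1000 axe × 1.548 = 1548 barley
1548 barley × 0.4159 = 643.8132 loaf
643.8132 loaf × 3.38 = 2176.088616 grain
2176.088616 grain × 1.703 = 3705.878913048 reed
3705.878913048 reed × 0.3152 = 1168.0930333927296 axe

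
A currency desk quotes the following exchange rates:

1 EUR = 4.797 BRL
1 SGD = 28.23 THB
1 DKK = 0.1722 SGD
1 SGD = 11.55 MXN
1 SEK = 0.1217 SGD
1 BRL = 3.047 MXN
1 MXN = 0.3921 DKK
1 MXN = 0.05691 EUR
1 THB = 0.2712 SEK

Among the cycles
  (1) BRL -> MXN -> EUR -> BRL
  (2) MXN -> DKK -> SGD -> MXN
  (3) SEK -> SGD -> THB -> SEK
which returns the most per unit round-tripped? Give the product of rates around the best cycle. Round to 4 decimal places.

(1) 3.047 × 0.05691 × 4.797 = 0.83182
(2) 0.3921 × 0.1722 × 11.55 = 0.77985
(3) 0.1217 × 28.23 × 0.2712 = 0.93173
Highest is cycle (3) at 0.9317 (≤1, no arbitrage).

0.9317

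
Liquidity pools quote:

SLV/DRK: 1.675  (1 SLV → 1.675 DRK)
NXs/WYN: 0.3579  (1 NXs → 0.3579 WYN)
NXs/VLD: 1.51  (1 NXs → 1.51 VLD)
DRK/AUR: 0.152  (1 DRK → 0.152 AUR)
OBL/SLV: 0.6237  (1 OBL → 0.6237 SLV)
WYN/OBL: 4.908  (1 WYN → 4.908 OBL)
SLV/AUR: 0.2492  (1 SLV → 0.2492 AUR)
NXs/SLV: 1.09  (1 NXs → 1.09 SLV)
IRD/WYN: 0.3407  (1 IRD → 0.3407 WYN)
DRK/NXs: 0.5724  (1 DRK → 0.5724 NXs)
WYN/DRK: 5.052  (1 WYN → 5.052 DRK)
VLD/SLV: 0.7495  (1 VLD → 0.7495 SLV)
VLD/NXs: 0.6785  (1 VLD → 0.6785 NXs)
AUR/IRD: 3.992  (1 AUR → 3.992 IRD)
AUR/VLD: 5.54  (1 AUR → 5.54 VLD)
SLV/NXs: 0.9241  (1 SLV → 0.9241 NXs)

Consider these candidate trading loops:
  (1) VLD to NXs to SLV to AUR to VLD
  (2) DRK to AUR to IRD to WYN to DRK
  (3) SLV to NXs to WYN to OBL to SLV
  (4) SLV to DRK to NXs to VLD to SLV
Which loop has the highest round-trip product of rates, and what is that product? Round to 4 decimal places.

1.0851

(1) 0.6785 × 1.09 × 0.2492 × 5.54 = 1.02102
(2) 0.152 × 3.992 × 0.3407 × 5.052 = 1.04441
(3) 0.9241 × 0.3579 × 4.908 × 0.6237 = 1.01242
(4) 1.675 × 0.5724 × 1.51 × 0.7495 = 1.08508
Highest is cycle (4) at 1.0851 (>1, arbitrage).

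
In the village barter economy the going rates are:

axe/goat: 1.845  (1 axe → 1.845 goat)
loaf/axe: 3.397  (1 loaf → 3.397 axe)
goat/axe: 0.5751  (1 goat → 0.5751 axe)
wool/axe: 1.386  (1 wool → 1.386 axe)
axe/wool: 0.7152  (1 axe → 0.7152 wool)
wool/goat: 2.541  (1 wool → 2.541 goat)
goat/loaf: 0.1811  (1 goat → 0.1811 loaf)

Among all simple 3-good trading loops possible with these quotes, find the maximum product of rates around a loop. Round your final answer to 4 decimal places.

axe→goat→loaf→axe: 1.845 × 0.1811 × 3.397 = 1.13504
wool→goat→axe→wool: 2.541 × 0.5751 × 0.7152 = 1.04514
Maximum is axe→goat→loaf→axe at 1.1350; arbitrage exists.

1.1350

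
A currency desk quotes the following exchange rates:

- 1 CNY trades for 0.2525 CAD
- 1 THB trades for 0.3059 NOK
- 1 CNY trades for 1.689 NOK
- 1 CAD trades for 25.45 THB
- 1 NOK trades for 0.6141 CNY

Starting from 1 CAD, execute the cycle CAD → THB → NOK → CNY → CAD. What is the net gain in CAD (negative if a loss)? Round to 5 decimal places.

0.20717

1 CAD × 25.45 = 25.45 THB
25.45 THB × 0.3059 = 7.785155 NOK
7.785155 NOK × 0.6141 = 4.7808636855 CNY
4.7808636855 CNY × 0.2525 = 1.20716808058875 CAD
Net change: 1.20716808058875 − 1 = 0.20716808058875 CAD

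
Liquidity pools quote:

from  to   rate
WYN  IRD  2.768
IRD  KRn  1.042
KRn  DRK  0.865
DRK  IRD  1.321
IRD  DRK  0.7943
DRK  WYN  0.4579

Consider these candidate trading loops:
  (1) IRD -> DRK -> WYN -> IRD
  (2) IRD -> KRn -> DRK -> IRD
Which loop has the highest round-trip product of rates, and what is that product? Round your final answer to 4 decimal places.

1.1907

(1) 0.7943 × 0.4579 × 2.768 = 1.00675
(2) 1.042 × 0.865 × 1.321 = 1.19066
Highest is cycle (2) at 1.1907 (>1, arbitrage).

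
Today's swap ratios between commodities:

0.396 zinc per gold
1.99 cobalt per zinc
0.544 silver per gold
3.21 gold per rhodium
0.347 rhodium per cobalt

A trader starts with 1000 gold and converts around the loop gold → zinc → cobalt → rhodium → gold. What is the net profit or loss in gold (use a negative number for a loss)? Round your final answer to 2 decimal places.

1000 gold × 0.396 = 396 zinc
396 zinc × 1.99 = 788.04 cobalt
788.04 cobalt × 0.347 = 273.44988 rhodium
273.44988 rhodium × 3.21 = 877.7741148 gold
Net change: 877.7741148 − 1000 = -122.2258852 gold

-122.23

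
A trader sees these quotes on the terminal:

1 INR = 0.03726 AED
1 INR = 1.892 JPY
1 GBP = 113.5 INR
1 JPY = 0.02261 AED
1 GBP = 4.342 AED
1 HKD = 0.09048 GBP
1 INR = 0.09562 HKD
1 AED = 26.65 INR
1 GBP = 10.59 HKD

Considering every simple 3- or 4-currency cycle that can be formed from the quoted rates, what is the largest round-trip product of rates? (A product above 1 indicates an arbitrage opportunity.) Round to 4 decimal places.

1.1400

JPY→AED→INR→JPY: 0.02261 × 26.65 × 1.892 = 1.14004
HKD→GBP→AED→INR→HKD: 0.09048 × 4.342 × 26.65 × 0.09562 = 1.00113
HKD→GBP→INR→HKD: 0.09048 × 113.5 × 0.09562 = 0.98197
Maximum is JPY→AED→INR→JPY at 1.1400; arbitrage exists.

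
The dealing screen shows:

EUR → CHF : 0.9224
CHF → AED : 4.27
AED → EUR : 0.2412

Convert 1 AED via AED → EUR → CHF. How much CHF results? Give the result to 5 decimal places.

0.22248

1 AED × 0.2412 = 0.2412 EUR
0.2412 EUR × 0.9224 = 0.22248288 CHF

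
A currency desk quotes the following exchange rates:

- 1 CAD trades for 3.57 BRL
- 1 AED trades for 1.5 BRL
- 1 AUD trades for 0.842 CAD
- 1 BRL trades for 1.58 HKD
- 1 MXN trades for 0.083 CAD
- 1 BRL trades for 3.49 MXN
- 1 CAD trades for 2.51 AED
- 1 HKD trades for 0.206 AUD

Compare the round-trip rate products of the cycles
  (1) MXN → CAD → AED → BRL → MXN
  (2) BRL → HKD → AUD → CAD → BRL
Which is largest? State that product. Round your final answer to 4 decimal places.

(1) 0.083 × 2.51 × 1.5 × 3.49 = 1.09061
(2) 1.58 × 0.206 × 0.842 × 3.57 = 0.97837
Highest is cycle (1) at 1.0906 (>1, arbitrage).

1.0906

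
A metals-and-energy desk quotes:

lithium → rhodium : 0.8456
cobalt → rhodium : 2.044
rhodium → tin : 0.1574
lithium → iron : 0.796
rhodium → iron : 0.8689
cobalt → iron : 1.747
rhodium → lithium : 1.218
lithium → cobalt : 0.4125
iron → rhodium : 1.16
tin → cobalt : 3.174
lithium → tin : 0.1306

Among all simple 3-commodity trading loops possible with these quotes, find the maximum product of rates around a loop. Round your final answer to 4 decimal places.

1.1247

rhodium→lithium→iron→rhodium: 1.218 × 0.796 × 1.16 = 1.12465
rhodium→lithium→cobalt→rhodium: 1.218 × 0.4125 × 2.044 = 1.02696
rhodium→tin→cobalt→rhodium: 0.1574 × 3.174 × 2.044 = 1.02116
Maximum is rhodium→lithium→iron→rhodium at 1.1247; arbitrage exists.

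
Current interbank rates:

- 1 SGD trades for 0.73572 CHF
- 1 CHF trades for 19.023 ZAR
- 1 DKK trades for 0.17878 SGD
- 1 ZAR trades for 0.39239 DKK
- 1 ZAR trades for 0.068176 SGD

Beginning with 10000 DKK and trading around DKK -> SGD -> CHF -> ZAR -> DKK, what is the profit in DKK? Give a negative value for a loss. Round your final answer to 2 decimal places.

10000 DKK × 0.17878 = 1787.8 SGD
1787.8 SGD × 0.73572 = 1315.320216 CHF
1315.320216 CHF × 19.023 = 25021.336468968 ZAR
25021.336468968 ZAR × 0.39239 = 9818.12221705835352 DKK
Net change: 9818.12221705835352 − 10000 = -181.87778294164648 DKK

-181.88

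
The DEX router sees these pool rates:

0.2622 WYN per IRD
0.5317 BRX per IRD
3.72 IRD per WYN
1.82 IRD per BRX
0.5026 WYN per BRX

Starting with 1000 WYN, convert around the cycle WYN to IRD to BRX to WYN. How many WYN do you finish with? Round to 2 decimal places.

994.10

1000 WYN × 3.72 = 3720 IRD
3720 IRD × 0.5317 = 1977.924 BRX
1977.924 BRX × 0.5026 = 994.1046024 WYN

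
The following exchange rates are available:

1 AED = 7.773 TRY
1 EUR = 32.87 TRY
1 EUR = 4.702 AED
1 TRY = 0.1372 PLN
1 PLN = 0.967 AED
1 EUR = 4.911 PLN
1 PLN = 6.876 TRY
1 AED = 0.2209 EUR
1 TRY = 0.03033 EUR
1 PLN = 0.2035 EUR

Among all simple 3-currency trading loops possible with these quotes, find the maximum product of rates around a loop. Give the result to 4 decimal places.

1.1085

AED→TRY→EUR→AED: 7.773 × 0.03033 × 4.702 = 1.10852
AED→EUR→PLN→AED: 0.2209 × 4.911 × 0.967 = 1.04904
AED→TRY→PLN→AED: 7.773 × 0.1372 × 0.967 = 1.03126
TRY→EUR→PLN→TRY: 0.03033 × 4.911 × 6.876 = 1.02418
TRY→PLN→EUR→TRY: 0.1372 × 0.2035 × 32.87 = 0.91774
Maximum is AED→TRY→EUR→AED at 1.1085; arbitrage exists.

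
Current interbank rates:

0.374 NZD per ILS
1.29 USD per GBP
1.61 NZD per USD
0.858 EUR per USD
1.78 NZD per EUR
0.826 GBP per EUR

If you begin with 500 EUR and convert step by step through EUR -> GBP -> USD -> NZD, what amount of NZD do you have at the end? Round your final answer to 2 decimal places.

500 EUR × 0.826 = 413 GBP
413 GBP × 1.29 = 532.77 USD
532.77 USD × 1.61 = 857.7597 NZD

857.76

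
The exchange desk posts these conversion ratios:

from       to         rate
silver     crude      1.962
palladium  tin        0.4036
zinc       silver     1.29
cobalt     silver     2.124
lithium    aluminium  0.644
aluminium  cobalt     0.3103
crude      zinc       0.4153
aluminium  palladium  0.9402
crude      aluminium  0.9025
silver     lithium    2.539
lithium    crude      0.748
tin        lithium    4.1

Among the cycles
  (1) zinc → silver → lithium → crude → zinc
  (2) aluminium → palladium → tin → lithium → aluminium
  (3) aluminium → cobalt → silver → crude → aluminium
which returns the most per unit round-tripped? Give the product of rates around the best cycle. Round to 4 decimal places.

(1) 1.29 × 2.539 × 0.748 × 0.4153 = 1.01746
(2) 0.9402 × 0.4036 × 4.1 × 0.644 = 1.00194
(3) 0.3103 × 2.124 × 1.962 × 0.9025 = 1.16703
Highest is cycle (3) at 1.1670 (>1, arbitrage).

1.1670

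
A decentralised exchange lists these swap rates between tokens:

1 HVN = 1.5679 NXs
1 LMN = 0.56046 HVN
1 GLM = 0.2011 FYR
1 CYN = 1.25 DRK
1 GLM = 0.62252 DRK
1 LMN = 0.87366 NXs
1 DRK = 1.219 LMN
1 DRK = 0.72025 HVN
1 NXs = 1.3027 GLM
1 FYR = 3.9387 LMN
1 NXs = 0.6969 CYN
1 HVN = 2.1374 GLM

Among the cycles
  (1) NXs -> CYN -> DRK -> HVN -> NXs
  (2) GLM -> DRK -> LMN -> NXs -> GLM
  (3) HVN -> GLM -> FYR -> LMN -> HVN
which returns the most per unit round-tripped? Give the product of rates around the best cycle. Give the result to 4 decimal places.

0.9837

(1) 0.6969 × 1.25 × 0.72025 × 1.5679 = 0.98374
(2) 0.62252 × 1.219 × 0.87366 × 1.3027 = 0.86366
(3) 2.1374 × 0.2011 × 3.9387 × 0.56046 = 0.94885
Highest is cycle (1) at 0.9837 (≤1, no arbitrage).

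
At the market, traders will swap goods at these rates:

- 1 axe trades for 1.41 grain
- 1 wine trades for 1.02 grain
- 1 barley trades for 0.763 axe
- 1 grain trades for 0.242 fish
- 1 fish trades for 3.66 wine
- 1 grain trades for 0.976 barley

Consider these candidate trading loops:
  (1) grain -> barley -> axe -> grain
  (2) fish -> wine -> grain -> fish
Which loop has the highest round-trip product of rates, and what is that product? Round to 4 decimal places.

(1) 0.976 × 0.763 × 1.41 = 1.05001
(2) 3.66 × 1.02 × 0.242 = 0.90343
Highest is cycle (1) at 1.0500 (>1, arbitrage).

1.0500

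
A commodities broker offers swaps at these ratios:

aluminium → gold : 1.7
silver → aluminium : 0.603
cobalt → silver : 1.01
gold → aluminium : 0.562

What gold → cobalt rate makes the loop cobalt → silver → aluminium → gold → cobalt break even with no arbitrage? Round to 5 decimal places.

Known legs of the cycle: 1.01 × 0.603 × 1.7 = 1.035351
For no arbitrage the full-cycle product must be 1, so the missing rate is 1 / 1.035351 ≈ 0.9658560.

0.96586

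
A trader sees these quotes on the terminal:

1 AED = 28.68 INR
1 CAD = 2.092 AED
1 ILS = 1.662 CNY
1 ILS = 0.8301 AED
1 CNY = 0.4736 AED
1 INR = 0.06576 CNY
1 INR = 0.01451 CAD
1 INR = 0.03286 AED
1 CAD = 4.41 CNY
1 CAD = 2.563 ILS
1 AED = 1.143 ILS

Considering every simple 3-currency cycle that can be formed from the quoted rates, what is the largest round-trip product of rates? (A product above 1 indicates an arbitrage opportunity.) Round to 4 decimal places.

AED→ILS→CNY→AED: 1.143 × 1.662 × 0.4736 = 0.89968
AED→INR→CNY→AED: 28.68 × 0.06576 × 0.4736 = 0.89321
AED→INR→CAD→AED: 28.68 × 0.01451 × 2.092 = 0.87058
Maximum is AED→ILS→CNY→AED at 0.8997; no arbitrage — every cycle loses value.

0.8997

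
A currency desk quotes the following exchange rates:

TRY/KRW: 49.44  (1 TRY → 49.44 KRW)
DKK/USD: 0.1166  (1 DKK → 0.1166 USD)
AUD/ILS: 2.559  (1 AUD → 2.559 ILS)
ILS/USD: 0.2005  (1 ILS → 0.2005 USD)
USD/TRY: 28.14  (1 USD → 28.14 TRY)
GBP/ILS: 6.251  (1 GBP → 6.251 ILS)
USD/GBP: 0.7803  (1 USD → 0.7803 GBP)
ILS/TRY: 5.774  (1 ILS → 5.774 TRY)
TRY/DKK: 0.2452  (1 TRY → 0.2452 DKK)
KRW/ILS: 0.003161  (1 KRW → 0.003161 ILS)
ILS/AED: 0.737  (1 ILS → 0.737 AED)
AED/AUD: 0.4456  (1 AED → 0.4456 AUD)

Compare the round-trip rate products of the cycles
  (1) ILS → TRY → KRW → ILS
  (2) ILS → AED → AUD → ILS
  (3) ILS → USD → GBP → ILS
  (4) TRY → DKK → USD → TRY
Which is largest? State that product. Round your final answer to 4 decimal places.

0.9780

(1) 5.774 × 49.44 × 0.003161 = 0.90236
(2) 0.737 × 0.4456 × 2.559 = 0.84039
(3) 0.2005 × 0.7803 × 6.251 = 0.97797
(4) 0.2452 × 0.1166 × 28.14 = 0.80453
Highest is cycle (3) at 0.9780 (≤1, no arbitrage).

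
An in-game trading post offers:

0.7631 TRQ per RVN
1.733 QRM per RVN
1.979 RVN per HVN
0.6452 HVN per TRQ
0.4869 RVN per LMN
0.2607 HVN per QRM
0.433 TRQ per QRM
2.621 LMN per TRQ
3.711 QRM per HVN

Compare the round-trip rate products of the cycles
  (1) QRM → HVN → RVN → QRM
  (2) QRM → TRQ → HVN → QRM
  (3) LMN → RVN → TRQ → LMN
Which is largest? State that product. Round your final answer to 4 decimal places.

1.0367

(1) 0.2607 × 1.979 × 1.733 = 0.89410
(2) 0.433 × 0.6452 × 3.711 = 1.03675
(3) 0.4869 × 0.7631 × 2.621 = 0.97384
Highest is cycle (2) at 1.0367 (>1, arbitrage).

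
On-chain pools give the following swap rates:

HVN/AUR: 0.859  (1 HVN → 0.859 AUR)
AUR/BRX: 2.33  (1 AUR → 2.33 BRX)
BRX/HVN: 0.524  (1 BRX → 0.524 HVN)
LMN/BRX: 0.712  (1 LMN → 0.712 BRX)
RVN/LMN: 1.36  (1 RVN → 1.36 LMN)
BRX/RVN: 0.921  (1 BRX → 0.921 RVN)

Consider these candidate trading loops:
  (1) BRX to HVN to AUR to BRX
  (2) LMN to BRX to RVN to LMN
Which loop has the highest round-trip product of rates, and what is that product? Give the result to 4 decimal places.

(1) 0.524 × 0.859 × 2.33 = 1.04877
(2) 0.712 × 0.921 × 1.36 = 0.89182
Highest is cycle (1) at 1.0488 (>1, arbitrage).

1.0488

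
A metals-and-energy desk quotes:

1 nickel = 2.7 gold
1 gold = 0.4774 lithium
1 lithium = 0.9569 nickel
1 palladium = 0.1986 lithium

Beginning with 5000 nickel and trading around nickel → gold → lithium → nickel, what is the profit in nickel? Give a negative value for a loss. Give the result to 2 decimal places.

5000 nickel × 2.7 = 13500 gold
13500 gold × 0.4774 = 6444.9 lithium
6444.9 lithium × 0.9569 = 6167.12481 nickel
Net change: 6167.12481 − 5000 = 1167.12481 nickel

1167.12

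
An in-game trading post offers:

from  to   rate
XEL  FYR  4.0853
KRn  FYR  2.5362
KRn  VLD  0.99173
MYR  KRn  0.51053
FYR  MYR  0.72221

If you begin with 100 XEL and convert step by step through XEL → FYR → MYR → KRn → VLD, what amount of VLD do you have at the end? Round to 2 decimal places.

149.38

100 XEL × 4.0853 = 408.53 FYR
408.53 FYR × 0.72221 = 295.0444513 MYR
295.0444513 MYR × 0.51053 = 150.629043722189 KRn
150.629043722189 KRn × 0.99173 = 149.38334153060649697 VLD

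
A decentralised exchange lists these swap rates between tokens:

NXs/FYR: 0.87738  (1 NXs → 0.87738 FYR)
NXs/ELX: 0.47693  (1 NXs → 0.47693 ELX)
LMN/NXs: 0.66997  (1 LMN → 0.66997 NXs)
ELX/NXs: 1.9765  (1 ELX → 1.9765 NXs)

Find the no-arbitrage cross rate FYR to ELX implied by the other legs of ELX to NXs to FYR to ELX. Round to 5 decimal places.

Known legs of the cycle: 1.9765 × 0.87738 = 1.73414157
For no arbitrage the full-cycle product must be 1, so the missing rate is 1 / 1.73414157 ≈ 0.5766542.

0.57665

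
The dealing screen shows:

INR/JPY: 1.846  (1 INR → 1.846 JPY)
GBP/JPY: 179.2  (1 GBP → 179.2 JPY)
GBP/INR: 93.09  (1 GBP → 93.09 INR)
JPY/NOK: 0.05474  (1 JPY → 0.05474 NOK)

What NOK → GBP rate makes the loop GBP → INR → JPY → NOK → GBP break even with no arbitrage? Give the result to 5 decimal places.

0.10631

Known legs of the cycle: 93.09 × 1.846 × 0.05474 = 9.4067482236
For no arbitrage the full-cycle product must be 1, so the missing rate is 1 / 9.4067482236 ≈ 0.1063067.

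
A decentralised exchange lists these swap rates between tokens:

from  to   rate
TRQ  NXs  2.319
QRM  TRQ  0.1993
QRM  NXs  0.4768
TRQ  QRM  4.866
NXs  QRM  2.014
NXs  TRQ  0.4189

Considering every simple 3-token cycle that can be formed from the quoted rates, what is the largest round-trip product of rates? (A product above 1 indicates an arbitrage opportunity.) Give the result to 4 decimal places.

0.9719

NXs→TRQ→QRM→NXs: 0.4189 × 4.866 × 0.4768 = 0.97189
NXs→QRM→TRQ→NXs: 2.014 × 0.1993 × 2.319 = 0.93082
Maximum is NXs→TRQ→QRM→NXs at 0.9719; no arbitrage — every cycle loses value.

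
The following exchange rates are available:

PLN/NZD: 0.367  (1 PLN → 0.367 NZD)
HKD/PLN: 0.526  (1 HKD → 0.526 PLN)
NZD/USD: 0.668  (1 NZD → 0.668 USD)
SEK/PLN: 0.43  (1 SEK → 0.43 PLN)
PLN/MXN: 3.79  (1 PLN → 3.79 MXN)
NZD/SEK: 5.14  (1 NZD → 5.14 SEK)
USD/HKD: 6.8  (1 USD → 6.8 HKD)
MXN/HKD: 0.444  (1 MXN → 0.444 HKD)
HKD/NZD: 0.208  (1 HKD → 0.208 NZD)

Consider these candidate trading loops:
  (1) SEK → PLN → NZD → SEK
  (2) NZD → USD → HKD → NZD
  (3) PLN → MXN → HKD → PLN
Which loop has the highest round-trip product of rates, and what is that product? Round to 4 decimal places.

(1) 0.43 × 0.367 × 5.14 = 0.81114
(2) 0.668 × 6.8 × 0.208 = 0.94482
(3) 3.79 × 0.444 × 0.526 = 0.88513
Highest is cycle (2) at 0.9448 (≤1, no arbitrage).

0.9448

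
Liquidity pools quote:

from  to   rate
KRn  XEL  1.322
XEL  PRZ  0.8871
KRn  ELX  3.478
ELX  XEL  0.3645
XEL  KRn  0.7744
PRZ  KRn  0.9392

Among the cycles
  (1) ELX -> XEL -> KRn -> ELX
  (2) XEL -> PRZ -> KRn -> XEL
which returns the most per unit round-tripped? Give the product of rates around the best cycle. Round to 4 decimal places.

1.1014

(1) 0.3645 × 0.7744 × 3.478 = 0.98173
(2) 0.8871 × 0.9392 × 1.322 = 1.10144
Highest is cycle (2) at 1.1014 (>1, arbitrage).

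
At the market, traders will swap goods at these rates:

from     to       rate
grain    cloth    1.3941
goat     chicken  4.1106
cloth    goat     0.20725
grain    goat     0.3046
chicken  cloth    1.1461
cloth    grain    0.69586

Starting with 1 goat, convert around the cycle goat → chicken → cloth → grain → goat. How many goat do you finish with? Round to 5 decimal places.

0.99857

1 goat × 4.1106 = 4.1106 chicken
4.1106 chicken × 1.1461 = 4.71115866 cloth
4.71115866 cloth × 0.69586 = 3.2783068651476 grain
3.2783068651476 grain × 0.3046 = 0.99857227112395896 goat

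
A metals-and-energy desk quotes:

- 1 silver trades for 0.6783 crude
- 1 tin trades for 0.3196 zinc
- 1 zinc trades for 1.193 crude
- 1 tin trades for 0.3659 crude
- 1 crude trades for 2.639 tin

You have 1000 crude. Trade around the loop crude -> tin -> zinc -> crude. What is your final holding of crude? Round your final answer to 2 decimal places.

1006.21

1000 crude × 2.639 = 2639 tin
2639 tin × 0.3196 = 843.4244 zinc
843.4244 zinc × 1.193 = 1006.2053092 crude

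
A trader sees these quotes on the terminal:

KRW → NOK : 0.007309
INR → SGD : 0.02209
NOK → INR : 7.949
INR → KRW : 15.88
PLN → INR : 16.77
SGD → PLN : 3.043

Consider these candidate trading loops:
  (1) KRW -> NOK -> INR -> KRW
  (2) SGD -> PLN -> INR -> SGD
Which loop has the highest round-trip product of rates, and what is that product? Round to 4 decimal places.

(1) 0.007309 × 7.949 × 15.88 = 0.92262
(2) 3.043 × 16.77 × 0.02209 = 1.12728
Highest is cycle (2) at 1.1273 (>1, arbitrage).

1.1273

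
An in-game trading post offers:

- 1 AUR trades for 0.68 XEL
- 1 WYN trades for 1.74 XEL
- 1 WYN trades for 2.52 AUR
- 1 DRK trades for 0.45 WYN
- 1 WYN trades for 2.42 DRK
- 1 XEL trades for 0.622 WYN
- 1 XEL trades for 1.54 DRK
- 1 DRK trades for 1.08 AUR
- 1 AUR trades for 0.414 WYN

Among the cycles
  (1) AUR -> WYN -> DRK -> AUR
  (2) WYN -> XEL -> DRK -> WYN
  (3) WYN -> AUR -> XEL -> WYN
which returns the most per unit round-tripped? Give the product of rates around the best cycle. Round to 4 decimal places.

1.2058

(1) 0.414 × 2.42 × 1.08 = 1.08203
(2) 1.74 × 1.54 × 0.45 = 1.20582
(3) 2.52 × 0.68 × 0.622 = 1.06586
Highest is cycle (2) at 1.2058 (>1, arbitrage).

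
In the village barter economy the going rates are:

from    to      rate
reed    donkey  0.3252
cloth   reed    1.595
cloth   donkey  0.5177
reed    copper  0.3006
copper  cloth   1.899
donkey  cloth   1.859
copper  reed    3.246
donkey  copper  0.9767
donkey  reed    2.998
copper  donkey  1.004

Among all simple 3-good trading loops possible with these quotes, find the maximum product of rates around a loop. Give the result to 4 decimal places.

1.0310

donkey→copper→reed→donkey: 0.9767 × 3.246 × 0.3252 = 1.03100
donkey→cloth→reed→donkey: 1.859 × 1.595 × 0.3252 = 0.96425
donkey→copper→cloth→donkey: 0.9767 × 1.899 × 0.5177 = 0.96021
reed→copper→cloth→reed: 0.3006 × 1.899 × 1.595 = 0.91049
donkey→reed→copper→donkey: 2.998 × 0.3006 × 1.004 = 0.90480
Maximum is donkey→copper→reed→donkey at 1.0310; arbitrage exists.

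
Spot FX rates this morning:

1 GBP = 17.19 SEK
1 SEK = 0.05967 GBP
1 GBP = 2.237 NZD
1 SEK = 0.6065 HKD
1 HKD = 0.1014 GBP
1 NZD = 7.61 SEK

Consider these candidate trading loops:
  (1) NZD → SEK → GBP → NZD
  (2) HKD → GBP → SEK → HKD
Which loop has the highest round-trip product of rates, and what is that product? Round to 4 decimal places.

(1) 7.61 × 0.05967 × 2.237 = 1.01580
(2) 0.1014 × 17.19 × 0.6065 = 1.05717
Highest is cycle (2) at 1.0572 (>1, arbitrage).

1.0572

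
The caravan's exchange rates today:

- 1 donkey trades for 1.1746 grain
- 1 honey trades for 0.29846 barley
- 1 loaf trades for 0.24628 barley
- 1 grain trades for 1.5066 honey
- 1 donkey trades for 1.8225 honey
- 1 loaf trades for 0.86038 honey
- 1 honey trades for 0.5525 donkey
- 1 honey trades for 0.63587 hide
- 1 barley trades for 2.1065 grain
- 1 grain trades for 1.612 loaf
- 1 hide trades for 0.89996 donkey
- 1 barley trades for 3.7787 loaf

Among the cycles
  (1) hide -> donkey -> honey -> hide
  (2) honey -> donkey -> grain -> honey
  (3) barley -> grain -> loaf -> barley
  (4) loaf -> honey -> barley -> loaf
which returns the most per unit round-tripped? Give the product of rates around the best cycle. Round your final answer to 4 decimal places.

1.0429

(1) 0.89996 × 1.8225 × 0.63587 = 1.04294
(2) 0.5525 × 1.1746 × 1.5066 = 0.97773
(3) 2.1065 × 1.612 × 0.24628 = 0.83629
(4) 0.86038 × 0.29846 × 3.7787 = 0.97033
Highest is cycle (1) at 1.0429 (>1, arbitrage).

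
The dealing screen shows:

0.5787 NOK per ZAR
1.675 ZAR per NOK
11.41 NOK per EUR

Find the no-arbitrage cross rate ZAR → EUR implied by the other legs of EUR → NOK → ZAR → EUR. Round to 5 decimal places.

Known legs of the cycle: 11.41 × 1.675 = 19.11175
For no arbitrage the full-cycle product must be 1, so the missing rate is 1 / 19.11175 ≈ 0.0523238.

0.05232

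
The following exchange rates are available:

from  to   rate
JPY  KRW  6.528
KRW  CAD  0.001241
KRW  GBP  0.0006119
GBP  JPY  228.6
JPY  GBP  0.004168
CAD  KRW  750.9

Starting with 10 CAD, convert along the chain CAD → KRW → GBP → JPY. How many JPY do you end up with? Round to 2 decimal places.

1050.36

10 CAD × 750.9 = 7509 KRW
7509 KRW × 0.0006119 = 4.5947571 GBP
4.5947571 GBP × 228.6 = 1050.36147306 JPY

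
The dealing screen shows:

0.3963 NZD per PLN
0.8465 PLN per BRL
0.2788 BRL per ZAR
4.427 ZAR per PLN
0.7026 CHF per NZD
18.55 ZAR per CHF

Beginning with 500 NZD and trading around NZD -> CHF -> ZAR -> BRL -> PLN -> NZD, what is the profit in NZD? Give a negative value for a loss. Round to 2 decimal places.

500 NZD × 0.7026 = 351.3 CHF
351.3 CHF × 18.55 = 6516.615 ZAR
6516.615 ZAR × 0.2788 = 1816.832262 BRL
1816.832262 BRL × 0.8465 = 1537.948509783 PLN
1537.948509783 PLN × 0.3963 = 609.4889944270029 NZD
Net change: 609.4889944270029 − 500 = 109.4889944270029 NZD

109.49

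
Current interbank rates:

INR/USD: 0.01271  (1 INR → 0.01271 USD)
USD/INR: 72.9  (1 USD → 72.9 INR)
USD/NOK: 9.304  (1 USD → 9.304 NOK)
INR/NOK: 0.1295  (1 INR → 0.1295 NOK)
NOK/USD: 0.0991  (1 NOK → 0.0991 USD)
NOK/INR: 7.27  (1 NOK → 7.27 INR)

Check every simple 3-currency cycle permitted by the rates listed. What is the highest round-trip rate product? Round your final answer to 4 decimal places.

NOK→USD→INR→NOK: 0.0991 × 72.9 × 0.1295 = 0.93556
NOK→INR→USD→NOK: 7.27 × 0.01271 × 9.304 = 0.85971
Maximum is NOK→USD→INR→NOK at 0.9356; no arbitrage — every cycle loses value.

0.9356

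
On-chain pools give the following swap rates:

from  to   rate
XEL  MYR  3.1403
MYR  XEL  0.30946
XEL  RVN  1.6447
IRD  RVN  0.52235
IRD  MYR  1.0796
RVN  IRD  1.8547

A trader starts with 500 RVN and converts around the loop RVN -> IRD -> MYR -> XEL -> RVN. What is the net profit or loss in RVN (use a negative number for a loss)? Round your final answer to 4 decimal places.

9.5629

500 RVN × 1.8547 = 927.35 IRD
927.35 IRD × 1.0796 = 1001.16706 MYR
1001.16706 MYR × 0.30946 = 309.8211583876 XEL
309.8211583876 XEL × 1.6447 = 509.56285920008572 RVN
Net change: 509.56285920008572 − 500 = 9.56285920008572 RVN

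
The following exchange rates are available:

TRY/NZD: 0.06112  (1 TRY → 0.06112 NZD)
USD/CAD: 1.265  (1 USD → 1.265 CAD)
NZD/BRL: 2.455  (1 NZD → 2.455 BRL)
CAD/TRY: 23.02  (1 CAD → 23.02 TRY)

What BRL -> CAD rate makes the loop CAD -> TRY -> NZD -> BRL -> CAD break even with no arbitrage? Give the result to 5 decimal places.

Known legs of the cycle: 23.02 × 0.06112 × 2.455 = 3.454141792
For no arbitrage the full-cycle product must be 1, so the missing rate is 1 / 3.454141792 ≈ 0.2895075.

0.28951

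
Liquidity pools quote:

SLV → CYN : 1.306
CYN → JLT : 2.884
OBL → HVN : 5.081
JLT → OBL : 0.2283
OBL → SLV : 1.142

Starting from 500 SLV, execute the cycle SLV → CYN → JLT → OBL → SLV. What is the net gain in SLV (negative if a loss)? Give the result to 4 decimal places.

-9.0012

500 SLV × 1.306 = 653 CYN
653 CYN × 2.884 = 1883.252 JLT
1883.252 JLT × 0.2283 = 429.9464316 OBL
429.9464316 OBL × 1.142 = 490.9988248872 SLV
Net change: 490.9988248872 − 500 = -9.0011751128 SLV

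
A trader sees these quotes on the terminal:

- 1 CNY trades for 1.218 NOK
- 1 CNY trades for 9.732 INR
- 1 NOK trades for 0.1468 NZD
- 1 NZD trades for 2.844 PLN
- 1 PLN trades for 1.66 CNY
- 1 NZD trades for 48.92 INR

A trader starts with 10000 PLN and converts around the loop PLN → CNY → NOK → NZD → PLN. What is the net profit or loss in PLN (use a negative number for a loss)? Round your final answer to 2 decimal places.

10000 PLN × 1.66 = 16600 CNY
16600 CNY × 1.218 = 20218.8 NOK
20218.8 NOK × 0.1468 = 2968.11984 NZD
2968.11984 NZD × 2.844 = 8441.33282496 PLN
Net change: 8441.33282496 − 10000 = -1558.66717504 PLN

-1558.67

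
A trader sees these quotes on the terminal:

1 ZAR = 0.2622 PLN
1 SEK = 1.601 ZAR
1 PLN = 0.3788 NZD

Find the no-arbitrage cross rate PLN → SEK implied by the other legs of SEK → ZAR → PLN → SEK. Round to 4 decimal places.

2.3822

Known legs of the cycle: 1.601 × 0.2622 = 0.4197822
For no arbitrage the full-cycle product must be 1, so the missing rate is 1 / 0.4197822 ≈ 2.382188.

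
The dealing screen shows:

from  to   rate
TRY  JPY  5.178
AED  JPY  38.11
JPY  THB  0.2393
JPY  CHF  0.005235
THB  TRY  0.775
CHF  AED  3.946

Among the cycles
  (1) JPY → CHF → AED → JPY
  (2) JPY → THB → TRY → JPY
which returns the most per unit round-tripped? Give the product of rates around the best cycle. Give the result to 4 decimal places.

0.9603

(1) 0.005235 × 3.946 × 38.11 = 0.78725
(2) 0.2393 × 0.775 × 5.178 = 0.96030
Highest is cycle (2) at 0.9603 (≤1, no arbitrage).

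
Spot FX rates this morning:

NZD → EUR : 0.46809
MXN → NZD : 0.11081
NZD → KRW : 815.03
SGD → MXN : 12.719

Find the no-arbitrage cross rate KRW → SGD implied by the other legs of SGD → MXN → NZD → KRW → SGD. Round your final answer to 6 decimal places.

Known legs of the cycle: 12.719 × 0.11081 × 815.03 = 1148.6970796217
For no arbitrage the full-cycle product must be 1, so the missing rate is 1 / 1148.6970796217 ≈ 0.00087055.

0.000871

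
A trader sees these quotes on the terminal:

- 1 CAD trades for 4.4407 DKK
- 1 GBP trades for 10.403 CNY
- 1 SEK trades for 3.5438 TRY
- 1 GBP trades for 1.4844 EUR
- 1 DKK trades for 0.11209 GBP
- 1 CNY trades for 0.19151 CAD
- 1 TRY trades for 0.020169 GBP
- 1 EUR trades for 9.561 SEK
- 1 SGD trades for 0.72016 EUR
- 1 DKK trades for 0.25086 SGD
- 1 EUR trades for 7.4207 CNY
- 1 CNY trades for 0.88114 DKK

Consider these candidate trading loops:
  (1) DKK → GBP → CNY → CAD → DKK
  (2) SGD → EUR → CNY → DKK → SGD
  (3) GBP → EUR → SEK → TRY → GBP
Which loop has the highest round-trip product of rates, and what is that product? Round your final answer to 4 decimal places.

(1) 0.11209 × 10.403 × 0.19151 × 4.4407 = 0.99167
(2) 0.72016 × 7.4207 × 0.88114 × 0.25086 = 1.18127
(3) 1.4844 × 9.561 × 3.5438 × 0.020169 = 1.01440
Highest is cycle (2) at 1.1813 (>1, arbitrage).

1.1813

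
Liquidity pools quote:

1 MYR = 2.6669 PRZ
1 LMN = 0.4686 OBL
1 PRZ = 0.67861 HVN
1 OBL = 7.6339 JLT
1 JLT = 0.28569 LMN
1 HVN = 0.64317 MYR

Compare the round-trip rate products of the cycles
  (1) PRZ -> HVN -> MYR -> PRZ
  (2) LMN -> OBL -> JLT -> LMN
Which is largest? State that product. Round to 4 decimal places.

1.1640

(1) 0.67861 × 0.64317 × 2.6669 = 1.16400
(2) 0.4686 × 7.6339 × 0.28569 = 1.02198
Highest is cycle (1) at 1.1640 (>1, arbitrage).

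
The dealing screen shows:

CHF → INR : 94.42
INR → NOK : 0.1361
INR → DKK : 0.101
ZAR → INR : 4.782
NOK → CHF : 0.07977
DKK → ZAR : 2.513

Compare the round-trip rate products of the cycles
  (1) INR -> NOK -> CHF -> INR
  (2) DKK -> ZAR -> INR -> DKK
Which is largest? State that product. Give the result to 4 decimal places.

1.2137

(1) 0.1361 × 0.07977 × 94.42 = 1.02509
(2) 2.513 × 4.782 × 0.101 = 1.21373
Highest is cycle (2) at 1.2137 (>1, arbitrage).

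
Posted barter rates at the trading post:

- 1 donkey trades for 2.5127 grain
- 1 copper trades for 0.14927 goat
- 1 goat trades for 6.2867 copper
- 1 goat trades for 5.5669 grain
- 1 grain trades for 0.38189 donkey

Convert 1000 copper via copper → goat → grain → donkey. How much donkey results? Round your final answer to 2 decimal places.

317.34

1000 copper × 0.14927 = 149.27 goat
149.27 goat × 5.5669 = 830.971163 grain
830.971163 grain × 0.38189 = 317.33957743807 donkey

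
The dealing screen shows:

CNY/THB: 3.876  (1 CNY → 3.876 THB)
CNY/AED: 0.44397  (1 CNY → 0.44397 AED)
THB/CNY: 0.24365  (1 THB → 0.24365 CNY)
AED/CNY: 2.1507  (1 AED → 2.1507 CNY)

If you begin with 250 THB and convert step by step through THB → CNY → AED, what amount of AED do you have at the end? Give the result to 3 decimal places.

250 THB × 0.24365 = 60.9125 CNY
60.9125 CNY × 0.44397 = 27.043322625 AED

27.043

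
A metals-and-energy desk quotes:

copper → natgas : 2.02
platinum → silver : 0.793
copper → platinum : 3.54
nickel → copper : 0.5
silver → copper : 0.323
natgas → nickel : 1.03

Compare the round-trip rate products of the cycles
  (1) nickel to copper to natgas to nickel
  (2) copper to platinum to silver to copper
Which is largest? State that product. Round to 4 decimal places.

1.0403

(1) 0.5 × 2.02 × 1.03 = 1.04030
(2) 3.54 × 0.793 × 0.323 = 0.90673
Highest is cycle (1) at 1.0403 (>1, arbitrage).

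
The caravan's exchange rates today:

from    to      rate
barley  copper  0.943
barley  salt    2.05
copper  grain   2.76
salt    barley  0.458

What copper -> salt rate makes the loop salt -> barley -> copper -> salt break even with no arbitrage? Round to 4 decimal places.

Known legs of the cycle: 0.458 × 0.943 = 0.431894
For no arbitrage the full-cycle product must be 1, so the missing rate is 1 / 0.431894 ≈ 2.315383.

2.3154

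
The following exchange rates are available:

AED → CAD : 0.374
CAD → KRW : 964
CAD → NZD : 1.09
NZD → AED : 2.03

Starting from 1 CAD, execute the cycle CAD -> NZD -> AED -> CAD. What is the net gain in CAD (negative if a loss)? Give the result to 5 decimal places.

-0.17245

1 CAD × 1.09 = 1.09 NZD
1.09 NZD × 2.03 = 2.2127 AED
2.2127 AED × 0.374 = 0.8275498 CAD
Net change: 0.8275498 − 1 = -0.1724502 CAD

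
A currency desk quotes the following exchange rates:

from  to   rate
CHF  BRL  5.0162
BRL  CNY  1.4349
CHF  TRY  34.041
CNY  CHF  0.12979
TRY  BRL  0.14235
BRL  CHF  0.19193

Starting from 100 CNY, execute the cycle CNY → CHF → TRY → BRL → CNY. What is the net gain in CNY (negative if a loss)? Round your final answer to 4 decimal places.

100 CNY × 0.12979 = 12.979 CHF
12.979 CHF × 34.041 = 441.818139 TRY
441.818139 TRY × 0.14235 = 62.89281208665 BRL
62.89281208665 BRL × 1.4349 = 90.244896063134085 CNY
Net change: 90.244896063134085 − 100 = -9.755103936865915 CNY

-9.7551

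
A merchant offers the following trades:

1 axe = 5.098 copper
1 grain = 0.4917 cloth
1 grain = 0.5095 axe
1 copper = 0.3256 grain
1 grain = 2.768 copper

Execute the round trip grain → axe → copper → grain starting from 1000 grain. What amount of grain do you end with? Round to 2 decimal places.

1000 grain × 0.5095 = 509.5 axe
509.5 axe × 5.098 = 2597.431 copper
2597.431 copper × 0.3256 = 845.7235336 grain

845.72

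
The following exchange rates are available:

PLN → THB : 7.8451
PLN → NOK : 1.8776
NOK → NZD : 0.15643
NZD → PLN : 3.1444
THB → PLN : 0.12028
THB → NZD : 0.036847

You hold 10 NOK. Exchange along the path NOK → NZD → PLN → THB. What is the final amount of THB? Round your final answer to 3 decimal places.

10 NOK × 0.15643 = 1.5643 NZD
1.5643 NZD × 3.1444 = 4.91878492 PLN
4.91878492 PLN × 7.8451 = 38.588359575892 THB

38.588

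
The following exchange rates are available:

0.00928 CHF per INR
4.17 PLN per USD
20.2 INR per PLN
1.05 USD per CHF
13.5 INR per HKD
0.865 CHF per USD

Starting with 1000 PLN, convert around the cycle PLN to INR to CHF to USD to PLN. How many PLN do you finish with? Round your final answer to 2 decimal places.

1000 PLN × 20.2 = 20200 INR
20200 INR × 0.00928 = 187.456 CHF
187.456 CHF × 1.05 = 196.8288 USD
196.8288 USD × 4.17 = 820.776096 PLN

820.78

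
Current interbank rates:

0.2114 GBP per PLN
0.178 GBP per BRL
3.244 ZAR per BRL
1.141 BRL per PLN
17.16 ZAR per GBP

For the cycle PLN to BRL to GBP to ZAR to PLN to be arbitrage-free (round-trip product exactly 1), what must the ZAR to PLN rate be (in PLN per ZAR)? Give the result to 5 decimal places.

0.28693

Known legs of the cycle: 1.141 × 0.178 × 17.16 = 3.48516168
For no arbitrage the full-cycle product must be 1, so the missing rate is 1 / 3.48516168 ≈ 0.2869307.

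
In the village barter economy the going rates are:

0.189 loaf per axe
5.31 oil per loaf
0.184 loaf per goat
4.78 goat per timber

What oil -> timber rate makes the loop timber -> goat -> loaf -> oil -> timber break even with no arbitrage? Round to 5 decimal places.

0.21412

Known legs of the cycle: 4.78 × 0.184 × 5.31 = 4.6702512
For no arbitrage the full-cycle product must be 1, so the missing rate is 1 / 4.6702512 ≈ 0.2141212.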